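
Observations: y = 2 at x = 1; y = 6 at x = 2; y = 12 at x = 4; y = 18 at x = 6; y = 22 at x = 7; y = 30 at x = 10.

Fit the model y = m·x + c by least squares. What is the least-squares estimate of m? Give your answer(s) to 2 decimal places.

m = 3.11

Entries of AᵀA: Σx·x = 206, Σx = 30, Σ1 = 6.
And Σx·y = 624, Σy = 90.
AᵀA·[m, c]ᵀ = Aᵀy becomes [[206, 30]; [30, 6]]·[m, c]ᵀ = [624, 90]ᵀ.
Δ = 206·6 − 30² = 336.
m = (624·6 − 30·90)/336 = 87/28; c = (206·90 − 30·624)/336 = -15/28.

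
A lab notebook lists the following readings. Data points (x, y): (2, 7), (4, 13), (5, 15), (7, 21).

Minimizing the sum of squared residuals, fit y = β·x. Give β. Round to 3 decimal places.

Normal-equation sums: Σx·x = 94.
For Aᵀy: Σx·y = 288.
AᵀA·[β]ᵀ = Aᵀy becomes [[94]]·[β]ᵀ = [288]ᵀ.
β = 288/94 = 3.06383.

β = 3.064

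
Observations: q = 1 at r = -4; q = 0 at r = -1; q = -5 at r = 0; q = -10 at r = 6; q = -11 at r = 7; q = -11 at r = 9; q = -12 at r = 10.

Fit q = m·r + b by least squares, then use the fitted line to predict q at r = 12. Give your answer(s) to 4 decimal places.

q̂ = -14.8179

With design matrix X, XᵀX = [[283, 27]; [27, 7]] and Xᵀq = [-360, -48]ᵀ.
Δ = 283·7 − 27² = 1252.
m = ((-360)·7 − 27·(-48))/1252 = -306/313; b = (283·(-48) − 27·(-360))/1252 = -966/313.
At r = 12: q̂ = (-306/313)·(12) + (-966/313)·(1) = -4638/313.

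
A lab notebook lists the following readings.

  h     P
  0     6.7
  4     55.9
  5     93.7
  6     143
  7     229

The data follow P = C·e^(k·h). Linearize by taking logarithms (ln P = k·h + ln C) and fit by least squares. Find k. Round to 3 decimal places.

Linearized form: ln P = k·h + ln C. From the 5 transformed points,
AᵀA = [[126.0000, 22.0000]; [22.0000, 5]], rhs = [106.6079, 20.8623]ᵀ  (here Σh = 22.0000, Σ(h)² = 126.0000, Σln P = 20.8623, Σh·ln P = 106.6079).
Solving (det = 146.0000): k = 0.50731, ln C = 1.94028.

k = 0.507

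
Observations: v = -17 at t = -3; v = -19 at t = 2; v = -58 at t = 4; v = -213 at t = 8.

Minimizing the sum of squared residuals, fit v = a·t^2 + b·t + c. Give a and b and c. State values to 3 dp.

With design matrix M, MᵀM = [[4449, 557, 93]; [557, 93, 11]; [93, 11, 4]] and Mᵀv = [-14789, -1923, -307]ᵀ.
Row-reducing yields a = -310285/105484, b = -323785/105484, c = 4319/52742.

a = -2.942, b = -3.070, c = 0.082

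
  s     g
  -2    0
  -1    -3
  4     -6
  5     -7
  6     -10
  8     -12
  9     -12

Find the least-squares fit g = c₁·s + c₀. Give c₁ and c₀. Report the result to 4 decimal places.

Compute the Gram sums: Σs·s = 227, Σs = 29, Σ1 = 7.
Right-hand side: Σs·g = -320, Σg = -50.
So MᵀM·[c₁, c₀]ᵀ = Mᵀg: [[227, 29]; [29, 7]]·[c₁, c₀]ᵀ = [-320, -50]ᵀ.
Eliminating c₀: 7·(row 1) − 29·(row 2) gives 748·c₁ = 7·(-320) − 29·(-50) = -790, so c₁ = -395/374.
Then c₀ = ((-50) − 29·(-395/374))/7 = -1035/374.

c₁ = -1.0561, c₀ = -2.7674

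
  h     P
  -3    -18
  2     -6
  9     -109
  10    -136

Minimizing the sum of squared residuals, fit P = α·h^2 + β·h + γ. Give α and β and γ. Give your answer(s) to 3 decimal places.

From the data, Σh^2·h^2 = 16658, Σh^2·h = 1710, Σh^2 = 194, Σh·h = 194, Σh = 18, Σ1 = 4.
For MᵀP: Σh^2·P = -22615, Σh·P = -2299, ΣP = -269.
Inverting the 3×3 Gram matrix, [α, β, γ]ᵀ = [-85083/59284, 59149/59284, -63247/29642]ᵀ.

α = -1.435, β = 0.998, γ = -2.134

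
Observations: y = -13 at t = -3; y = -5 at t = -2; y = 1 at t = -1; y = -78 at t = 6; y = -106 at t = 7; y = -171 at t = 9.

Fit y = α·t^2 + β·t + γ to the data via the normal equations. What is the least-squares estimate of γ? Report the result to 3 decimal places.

Sums needed: Σt^2·t^2 = 10356, Σt^2·t = 1252, Σt^2 = 180, Σt·t = 180, Σt = 16, Σ1 = 6.
Moment sums: Σt^2·y = -21989, Σt·y = -2701, Σy = -372.
XᵀX·[α, β, γ]ᵀ = Xᵀy becomes [[10356, 1252, 180]; [1252, 180, 16]; [180, 16, 6]]·[α, β, γ]ᵀ = [-21989, -2701, -372]ᵀ.
Row-reducing yields α = -31469/15870, β = -13727/10580, γ = 7519/7935.

γ = 0.948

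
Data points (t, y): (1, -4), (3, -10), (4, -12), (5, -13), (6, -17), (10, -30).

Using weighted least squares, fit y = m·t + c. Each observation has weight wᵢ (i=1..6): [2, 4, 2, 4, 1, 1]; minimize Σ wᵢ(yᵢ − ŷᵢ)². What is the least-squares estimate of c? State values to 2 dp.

c = -1.02

The normal system MᵀWM·[m, c]ᵀ = MᵀWy is [[306, 58]; [58, 14]]·[m, c]ᵀ = [-886, -171]ᵀ.
det = 306·14 − 58² = 920.
m = ((-886)·14 − 58·(-171))/920 = -1243/460; c = (306·(-171) − 58·(-886))/920 = -469/460.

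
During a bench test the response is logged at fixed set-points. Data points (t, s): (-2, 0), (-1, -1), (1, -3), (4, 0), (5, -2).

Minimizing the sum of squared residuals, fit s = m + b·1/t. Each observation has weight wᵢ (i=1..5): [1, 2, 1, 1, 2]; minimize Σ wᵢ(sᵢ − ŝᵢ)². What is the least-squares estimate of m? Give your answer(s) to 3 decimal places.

Forming XᵀWX = [[7, -17/20]; [-17/20, 1357/400]] and XᵀWs = [-9, -9/5]ᵀ gives XᵀWX·[m, b]ᵀ = XᵀWs.
det = 7·(1357/400) − (-17/20)² = 921/40.
m = ((-9)·(1357/400) − (-17/20)·(-9/5))/(921/40) = -855/614; b = (7·(-9/5) − (-17/20)·(-9))/(921/40) = -270/307.

m = -1.393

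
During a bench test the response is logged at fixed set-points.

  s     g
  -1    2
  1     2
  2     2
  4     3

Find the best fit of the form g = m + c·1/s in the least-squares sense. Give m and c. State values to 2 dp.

m = 2.24, c = 0.03

With design matrix X, XᵀX = [[4, 3/4]; [3/4, 37/16]] and Xᵀg = [9, 7/4]ᵀ.
Δ = 4·(37/16) − (3/4)² = 139/16.
m = (9·(37/16) − (3/4)·(7/4))/(139/16) = 312/139; c = (4·(7/4) − (3/4)·9)/(139/16) = 4/139.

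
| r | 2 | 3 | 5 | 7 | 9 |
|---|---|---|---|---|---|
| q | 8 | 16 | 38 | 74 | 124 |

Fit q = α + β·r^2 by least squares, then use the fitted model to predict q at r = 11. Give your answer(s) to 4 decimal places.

The normal system MᵀM·[α, β]ᵀ = Mᵀq is [[5, 168]; [168, 9684]]·[α, β]ᵀ = [260, 14796]ᵀ.
Eliminating β: 9684·(row 1) − 168·(row 2) gives 20196·α = 9684·260 − 168·14796 = 32112, so α = 892/561.
Then β = (14796 − 168·(892/561))/9684 = 2525/1683.
At r = 11: q̂ = (892/561)·(1) + (2525/1683)·(121) = 308201/1683.

q̂ = 183.1260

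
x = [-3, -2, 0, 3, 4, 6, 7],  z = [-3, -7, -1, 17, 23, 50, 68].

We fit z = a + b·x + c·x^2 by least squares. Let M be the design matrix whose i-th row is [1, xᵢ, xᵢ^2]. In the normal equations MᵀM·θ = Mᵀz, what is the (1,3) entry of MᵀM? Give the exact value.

123

Row 1 ↔ basis 1, column 3 ↔ basis x^2, so (MᵀM)_{1,3} = Σᵢ x^2 = (1)·(9) + (1)·(4) + (1)·(0) + (1)·(9) + (1)·(16) + (1)·(36) + (1)·(49) = 123.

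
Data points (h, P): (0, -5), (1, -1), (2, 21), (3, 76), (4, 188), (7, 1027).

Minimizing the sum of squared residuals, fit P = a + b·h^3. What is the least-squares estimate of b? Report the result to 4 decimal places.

b = 3.0066

Sums needed: Σ1 = 6, Σh^3 = 443, Σh^3·h^3 = 122539.
And ΣP = 1306, Σh^3·P = 366512.
So AᵀA·[a, b]ᵀ = AᵀP: [[6, 443]; [443, 122539]]·[a, b]ᵀ = [1306, 366512]ᵀ.
Eliminating b: 122539·(row 1) − 443·(row 2) gives 538985·a = 122539·1306 − 443·366512 = -2328882, so a = -2328882/538985.
Then b = (366512 − 443·(-2328882/538985))/122539 = 1620514/538985.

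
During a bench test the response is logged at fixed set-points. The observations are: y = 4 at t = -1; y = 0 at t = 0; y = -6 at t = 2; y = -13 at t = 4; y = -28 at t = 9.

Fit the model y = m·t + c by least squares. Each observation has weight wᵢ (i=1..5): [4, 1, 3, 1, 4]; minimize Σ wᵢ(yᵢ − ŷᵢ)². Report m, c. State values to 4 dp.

Normal-equation sums: Σwᵢ·t·t = 356, Σwᵢ·t = 42, Σwᵢ·1 = 13.
Right-hand side: Σwᵢ·t·y = -1112, Σwᵢ·y = -127.
So XᵀWX·[m, c]ᵀ = XᵀWy: [[356, 42]; [42, 13]]·[m, c]ᵀ = [-1112, -127]ᵀ.
Eliminating c: 13·(row 1) − 42·(row 2) gives 2864·m = 13·(-1112) − 42·(-127) = -9122, so m = -4561/1432.
Then c = ((-127) − 42·(-4561/1432))/13 = 373/716.

m = -3.1851, c = 0.5209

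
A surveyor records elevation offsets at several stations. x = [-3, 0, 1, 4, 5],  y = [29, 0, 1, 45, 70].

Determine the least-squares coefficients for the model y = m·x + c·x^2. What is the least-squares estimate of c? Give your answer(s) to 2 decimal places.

c = 2.97

Entries of AᵀA: Σx·x = 51, Σx·x^2 = 163, Σx^2·x^2 = 963.
Moment sums: Σx·y = 444, Σx^2·y = 2732.
Eliminating c: 963·(row 1) − 163·(row 2) gives 22544·m = 963·444 − 163·2732 = -17744, so m = -1109/1409.
Then c = (2732 − 163·(-1109/1409))/963 = 4185/1409.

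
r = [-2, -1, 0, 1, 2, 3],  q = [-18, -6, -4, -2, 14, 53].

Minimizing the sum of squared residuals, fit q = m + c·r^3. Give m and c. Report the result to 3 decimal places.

m = -3.135, c = 2.067

Forming MᵀM = [[6, 27]; [27, 859]] and Mᵀq = [37, 1691]ᵀ gives MᵀM·[m, c]ᵀ = Mᵀq.
Determinant 6·859 − 27² = 4425.
m = (37·859 − 27·1691)/4425 = -13874/4425; c = (6·1691 − 27·37)/4425 = 3049/1475.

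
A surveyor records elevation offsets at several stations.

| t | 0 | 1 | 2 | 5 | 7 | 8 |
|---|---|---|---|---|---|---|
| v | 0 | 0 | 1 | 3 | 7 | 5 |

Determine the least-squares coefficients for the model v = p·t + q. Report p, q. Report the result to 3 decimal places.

p = 0.815, q = -0.456

MᵀM·[p, q]ᵀ = Mᵀv reads: 143·p + 23·q = 106;  23·p + 6·q = 16.
(Σt·t = 143, Σt = 23, Σ1 = 6, Σt·v = 106, Σv = 16.)
Eliminating q: 6·(row 1) − 23·(row 2) gives 329·p = 6·106 − 23·16 = 268, so p = 268/329.
Then q = (16 − 23·(268/329))/6 = -150/329.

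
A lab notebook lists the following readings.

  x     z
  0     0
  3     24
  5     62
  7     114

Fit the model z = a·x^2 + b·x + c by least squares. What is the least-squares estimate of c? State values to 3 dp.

MᵀM·[a, b, c]ᵀ = Mᵀz reads: 3107·a + 495·b + 83·c = 7352;  495·a + 83·b + 15·c = 1180;  83·a + 15·b + 4·c = 200.
(Σx^2·x^2 = 3107, Σx^2·x = 495, Σx^2 = 83, Σx·x = 83, Σx = 15, Σ1 = 4, Σx^2·z = 7352, Σx·z = 1180, Σz = 200.)
Solving the 3×3 system (Gaussian elimination) gives a = 6641/3278, b = 7075/3278, c = -216/1639.

c = -0.132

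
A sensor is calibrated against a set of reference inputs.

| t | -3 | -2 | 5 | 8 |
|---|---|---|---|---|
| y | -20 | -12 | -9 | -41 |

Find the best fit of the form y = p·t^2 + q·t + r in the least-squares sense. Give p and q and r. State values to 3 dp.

The normal system XᵀX·[p, q, r]ᵀ = Xᵀy is [[4818, 602, 102]; [602, 102, 8]; [102, 8, 4]]·[p, q, r]ᵀ = [-3077, -289, -82]ᵀ.
Inverting the 3×3 Gram matrix, [p, q, r]ᵀ = [-17523/16129, 115303/32258, 7/127]ᵀ.

p = -1.086, q = 3.574, r = 0.055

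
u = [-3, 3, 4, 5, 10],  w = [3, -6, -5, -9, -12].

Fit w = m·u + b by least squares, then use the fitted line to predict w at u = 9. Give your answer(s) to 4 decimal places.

ŵ = -11.8986

Normal-equation sums: Σu·u = 159, Σu = 19, Σ1 = 5.
Right-hand side: Σu·w = -212, Σw = -29.
Eliminating b: 5·(row 1) − 19·(row 2) gives 434·m = 5·(-212) − 19·(-29) = -509, so m = -509/434.
Then b = ((-29) − 19·(-509/434))/5 = -583/434.
At u = 9: ŵ = (-509/434)·(9) + (-583/434)·(1) = -2582/217.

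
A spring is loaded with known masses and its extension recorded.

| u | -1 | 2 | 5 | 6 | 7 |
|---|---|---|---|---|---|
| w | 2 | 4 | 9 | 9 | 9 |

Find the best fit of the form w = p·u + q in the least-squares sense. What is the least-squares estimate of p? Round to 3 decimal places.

With design matrix M, MᵀM = [[115, 19]; [19, 5]] and Mᵀw = [168, 33]ᵀ.
Eliminating q: 5·(row 1) − 19·(row 2) gives 214·p = 5·168 − 19·33 = 213, so p = 213/214.
Then q = (33 − 19·(213/214))/5 = 603/214.

p = 0.995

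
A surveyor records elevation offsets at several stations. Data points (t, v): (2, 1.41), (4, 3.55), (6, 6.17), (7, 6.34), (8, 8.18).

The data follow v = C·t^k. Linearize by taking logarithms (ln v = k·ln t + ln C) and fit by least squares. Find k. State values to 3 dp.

k = 1.250

Linearized form: ln v = k·ln t + ln C. From the 5 transformed points,
XᵀX = [[13.7233, 7.8966]; [7.8966, 5]], rhs = [13.2192, 7.3788]ᵀ  (here Σln t = 7.8966, Σ(ln t)² = 13.7233, Σln v = 7.3788, Σln t·ln v = 13.2192).
Slope k = (n·Σln t·ln v − Σln t·Σln v)/(n·Σ(ln t)² − (Σln t)²) = (5·13.2192 − 7.8966·7.3788)/6.2610 = 1.25041; ln C = (Σln v − k·Σln t)/n = -0.49902.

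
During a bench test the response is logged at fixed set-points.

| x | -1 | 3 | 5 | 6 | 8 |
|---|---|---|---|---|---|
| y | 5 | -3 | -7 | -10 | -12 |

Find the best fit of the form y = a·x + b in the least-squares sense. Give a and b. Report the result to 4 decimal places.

a = -1.9573, b = 2.8205

The normal equations are: 135·a + 21·b = -205;  21·a + 5·b = -27.
(Σx·x = 135, Σx = 21, Σ1 = 5, Σx·y = -205, Σy = -27.)
Δ = 135·5 − 21² = 234.
a = ((-205)·5 − 21·(-27))/234 = -229/117; b = (135·(-27) − 21·(-205))/234 = 110/39.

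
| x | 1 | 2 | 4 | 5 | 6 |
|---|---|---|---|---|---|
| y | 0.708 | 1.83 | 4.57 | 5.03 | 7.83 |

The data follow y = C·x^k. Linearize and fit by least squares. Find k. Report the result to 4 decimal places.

With ln yᵢ as the transformed response and ln xᵢ as the regressor:
AᵀA = [[8.2030, 5.4806]; [5.4806, 5]], rhs = [8.8127, 5.4519]ᵀ  (here Σln x = 5.4806, Σ(ln x)² = 8.2030, Σln y = 5.4519, Σln x·ln y = 8.8127).
Solving (det = 10.9774): k = 1.29206, ln C = -0.32588.

k = 1.2921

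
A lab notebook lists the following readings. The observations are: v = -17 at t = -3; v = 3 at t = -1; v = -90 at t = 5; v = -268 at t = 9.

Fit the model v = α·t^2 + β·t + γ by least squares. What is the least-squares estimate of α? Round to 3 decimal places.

α = -2.976

Sums needed: Σt^2·t^2 = 7268, Σt^2·t = 826, Σt^2 = 116, Σt·t = 116, Σt = 10, Σ1 = 4.
Right-hand side: Σt^2·v = -24108, Σt·v = -2814, Σv = -372.
AᵀA·[α, β, γ]ᵀ = Aᵀv becomes [[7268, 826, 116]; [826, 116, 10]; [116, 10, 4]]·[α, β, γ]ᵀ = [-24108, -2814, -372]ᵀ.
Solving the 3×3 system (Gaussian elimination) gives α = -8429/2832, β = -1123/354, γ = 1175/944.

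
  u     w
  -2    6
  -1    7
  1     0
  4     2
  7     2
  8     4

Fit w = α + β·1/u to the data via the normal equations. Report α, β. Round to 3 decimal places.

Normal-equation sums: Σ1 = 6, Σ1/u = 1/56, Σ1/u·1/u = 7365/3136.
Moment sums: Σw = 21, Σ1/u·w = -61/7.
Eliminating β: (7365/3136)·(row 1) − (1/56)·(row 2) gives (44189/3136)·α = (7365/3136)·21 − (1/56)·(-61/7) = 155153/3136, so α = 155153/44189.
Then β = ((-61/7) − (1/56)·(155153/44189))/(7365/3136) = -165144/44189.

α = 3.511, β = -3.737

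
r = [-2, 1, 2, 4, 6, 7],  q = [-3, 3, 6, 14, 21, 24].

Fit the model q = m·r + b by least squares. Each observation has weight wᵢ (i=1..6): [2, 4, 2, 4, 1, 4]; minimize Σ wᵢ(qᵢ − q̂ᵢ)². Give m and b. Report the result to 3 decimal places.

With design matrix M, MᵀWM = [[316, 54]; [54, 17]] and MᵀWq = [1070, 191]ᵀ.
det = 316·17 − 54² = 2456.
m = (1070·17 − 54·191)/2456 = 1969/614; b = (316·191 − 54·1070)/2456 = 322/307.

m = 3.207, b = 1.049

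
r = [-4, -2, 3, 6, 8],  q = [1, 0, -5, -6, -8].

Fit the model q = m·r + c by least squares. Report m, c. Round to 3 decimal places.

m = -0.758, c = -1.933

With design matrix A, AᵀA = [[129, 11]; [11, 5]] and Aᵀq = [-119, -18]ᵀ.
det = 129·5 − 11² = 524.
m = ((-119)·5 − 11·(-18))/524 = -397/524; c = (129·(-18) − 11·(-119))/524 = -1013/524.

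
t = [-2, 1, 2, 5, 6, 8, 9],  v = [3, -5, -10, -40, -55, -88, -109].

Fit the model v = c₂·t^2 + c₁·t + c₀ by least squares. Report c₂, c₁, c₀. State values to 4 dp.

The normal equations are: 12611·c₂ + 1583·c₁ + 215·c₀ = -17474;  1583·c₂ + 215·c₁ + 29·c₀ = -2246;  215·c₂ + 29·c₁ + 7·c₀ = -304.
(Σt^2·t^2 = 12611, Σt^2·t = 1583, Σt^2 = 215, Σt·t = 215, Σt = 29, Σ1 = 7, Σt^2·v = -17474, Σt·v = -2246, Σv = -304.)
Row-reducing yields c₂ = -51829/52843, c₁ = -171341/52843, c₀ = 6836/52843.

c₂ = -0.9808, c₁ = -3.2425, c₀ = 0.1294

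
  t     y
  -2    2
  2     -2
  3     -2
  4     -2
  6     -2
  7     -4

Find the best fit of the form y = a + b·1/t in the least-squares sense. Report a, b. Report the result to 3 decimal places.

Forming XᵀX = [[6, 25/28]; [25/28, 5093/7056]] and Xᵀy = [-10, -57/14]ᵀ gives XᵀX·[a, b]ᵀ = Xᵀy.
det = 6·(5093/7056) − (25/28)² = 8311/2352.
a = ((-10)·(5093/7056) − (25/28)·(-57/14))/(8311/2352) = -25280/24933; b = (6·(-57/14) − (25/28)·(-10))/(8311/2352) = -36456/8311.

a = -1.014, b = -4.386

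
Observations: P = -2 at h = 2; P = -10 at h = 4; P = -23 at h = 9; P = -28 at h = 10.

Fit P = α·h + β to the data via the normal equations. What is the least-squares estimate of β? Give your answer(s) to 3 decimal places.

Setting ∂/∂α … = 0 gives: 201·α + 25·β = -531;  25·α + 4·β = -63.
(Σh·h = 201, Σh = 25, Σ1 = 4, Σh·P = -531, ΣP = -63.)
Eliminating β: 4·(row 1) − 25·(row 2) gives 179·α = 4·(-531) − 25·(-63) = -549, so α = -549/179.
Then β = ((-63) − 25·(-549/179))/4 = 612/179.

β = 3.419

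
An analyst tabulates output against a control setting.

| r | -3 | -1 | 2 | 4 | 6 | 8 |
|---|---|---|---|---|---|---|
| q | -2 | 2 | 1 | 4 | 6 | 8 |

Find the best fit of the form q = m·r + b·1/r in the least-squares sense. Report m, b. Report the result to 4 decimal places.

m = 1.0728, b = -2.9108

Sums needed: Σr·r = 130, Σr·1/r = 6, Σ1/r·1/r = 845/576.
Right-hand side: Σr·q = 122, Σ1/r·q = 13/6.
Normal equations: [[130, 6]; [6, 845/576]]·[m, b]ᵀ = [122, 13/6]ᵀ.
Eliminating b: (845/576)·(row 1) − 6·(row 2) gives (44557/288)·m = (845/576)·122 − 6·(13/6) = 47801/288, so m = 47801/44557.
Then b = ((13/6) − 6·(47801/44557))/(845/576) = -129696/44557.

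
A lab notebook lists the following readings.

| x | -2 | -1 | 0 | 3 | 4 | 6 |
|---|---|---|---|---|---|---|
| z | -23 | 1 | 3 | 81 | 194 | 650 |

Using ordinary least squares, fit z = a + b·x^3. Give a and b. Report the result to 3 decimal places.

MᵀM·[a, b]ᵀ = Mᵀz reads: 6·a + 298·b = 906;  298·a + 51546·b = 155186.
Δ = 6·51546 − 298² = 220472.
a = (906·51546 − 298·155186)/220472 = 56906/27559; b = (6·155186 − 298·906)/220472 = 82641/27559.

a = 2.065, b = 2.999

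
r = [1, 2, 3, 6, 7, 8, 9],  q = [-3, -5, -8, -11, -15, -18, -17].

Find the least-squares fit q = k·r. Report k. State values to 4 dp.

k = -2.0697

Entries of XᵀX: Σr·r = 244.
Moment sums: Σr·q = -505.
XᵀX·[k]ᵀ = Xᵀq becomes [[244]]·[k]ᵀ = [-505]ᵀ.
k = (-505)/244 = -2.06967.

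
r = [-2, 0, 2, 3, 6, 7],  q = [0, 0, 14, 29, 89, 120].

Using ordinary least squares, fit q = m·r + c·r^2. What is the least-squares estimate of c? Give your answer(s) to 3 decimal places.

The normal system AᵀA·[m, c]ᵀ = Aᵀq is [[102, 586]; [586, 3810]]·[m, c]ᵀ = [1489, 9401]ᵀ.
det = 102·3810 − 586² = 45224.
m = (1489·3810 − 586·9401)/45224 = 20513/5653; c = (102·9401 − 586·1489)/45224 = 21587/11306.

c = 1.909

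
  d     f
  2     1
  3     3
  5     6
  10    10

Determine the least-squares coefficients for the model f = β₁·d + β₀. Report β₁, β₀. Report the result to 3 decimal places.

β₁ = 1.079, β₀ = -0.395

The normal equations are: 138·β₁ + 20·β₀ = 141;  20·β₁ + 4·β₀ = 20.
Δ = 138·4 − 20² = 152.
β₁ = (141·4 − 20·20)/152 = 41/38; β₀ = (138·20 − 20·141)/152 = -15/38.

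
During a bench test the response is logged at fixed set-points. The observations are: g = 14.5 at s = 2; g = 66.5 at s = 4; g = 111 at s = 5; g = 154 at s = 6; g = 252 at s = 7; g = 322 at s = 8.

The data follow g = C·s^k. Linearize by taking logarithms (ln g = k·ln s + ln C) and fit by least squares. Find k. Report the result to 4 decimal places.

With ln gᵢ as the transformed response and ln sᵢ as the regressor:
Σln s = 9.5060, Σ(ln s)² = 16.3136, Σln g = 27.9218, Σln s·ln g = 47.0445.
Normal system: [[16.3136, 9.5060]; [9.5060, 6]]·[k, ln C]ᵀ = [47.0445, 27.9218]ᵀ.
Δ = 16.3136·6 − (9.5060)² = 7.5177; k = (47.0445·6 − 9.5060·27.9218)/7.5177 = 2.24033, ln C = (16.3136·27.9218 − 9.5060·47.0445)/7.5177 = 1.10421.

k = 2.2403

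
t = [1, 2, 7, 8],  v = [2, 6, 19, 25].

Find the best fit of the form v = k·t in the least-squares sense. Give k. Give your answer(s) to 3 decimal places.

Forming AᵀA = [[118]] and Aᵀv = [347]ᵀ gives AᵀA·[k]ᵀ = Aᵀv.
k = 347/118 = 2.94068.

k = 2.941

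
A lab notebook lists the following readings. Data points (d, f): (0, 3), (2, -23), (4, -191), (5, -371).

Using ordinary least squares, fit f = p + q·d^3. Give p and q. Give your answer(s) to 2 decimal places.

Sums needed: Σ1 = 4, Σd^3 = 197, Σd^3·d^3 = 19785.
Moment sums: Σf = -582, Σd^3·f = -58783.
So MᵀM·[p, q]ᵀ = Mᵀf: [[4, 197]; [197, 19785]]·[p, q]ᵀ = [-582, -58783]ᵀ.
Eliminating q: 19785·(row 1) − 197·(row 2) gives 40331·p = 19785·(-582) − 197·(-58783) = 65381, so p = 65381/40331.
Then q = ((-58783) − 197·(65381/40331))/19785 = -120478/40331.

p = 1.62, q = -2.99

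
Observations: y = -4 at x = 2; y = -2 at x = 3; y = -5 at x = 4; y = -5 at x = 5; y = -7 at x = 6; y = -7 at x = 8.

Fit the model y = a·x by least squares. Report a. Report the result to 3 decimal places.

a = -1.019

Forming MᵀM = [[154]] and Mᵀy = [-157]ᵀ gives MᵀM·[a]ᵀ = Mᵀy.
Hence a = -157 / 154 ≈ -1.01948.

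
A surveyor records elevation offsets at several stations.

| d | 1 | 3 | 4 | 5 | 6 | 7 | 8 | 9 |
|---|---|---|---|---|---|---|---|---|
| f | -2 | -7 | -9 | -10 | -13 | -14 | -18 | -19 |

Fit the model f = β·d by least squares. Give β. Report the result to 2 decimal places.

Sums needed: Σd·d = 281.
Moment sums: Σd·f = -600.
So MᵀM·[β]ᵀ = Mᵀf: [[281]]·[β]ᵀ = [-600]ᵀ.
Hence β = -600 / 281 ≈ -2.13523.

β = -2.14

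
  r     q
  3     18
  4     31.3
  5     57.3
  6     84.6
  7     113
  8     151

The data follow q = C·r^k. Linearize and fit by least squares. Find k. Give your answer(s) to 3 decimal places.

k = 2.203

Linearized form: ln q = k·ln r + ln C. From the 6 transformed points,
Σln r = 9.9115, Σ(ln r)² = 17.0401, Σln q = 24.5649, Σln r·ln q = 42.0487.
Equations: 17.0401·k + 9.9115·ln C = 42.0487;  9.9115·k + 6·ln C = 24.5649.
Solving (det = 4.0036): k = 2.20256, ln C = 0.45572.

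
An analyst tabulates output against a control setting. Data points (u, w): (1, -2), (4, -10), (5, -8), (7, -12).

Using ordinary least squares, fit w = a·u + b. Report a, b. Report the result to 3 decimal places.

Compute the Gram sums: Σu·u = 91, Σu = 17, Σ1 = 4.
Right-hand side: Σu·w = -166, Σw = -32.
MᵀM·[a, b]ᵀ = Mᵀw becomes [[91, 17]; [17, 4]]·[a, b]ᵀ = [-166, -32]ᵀ.
det = 91·4 − 17² = 75.
a = ((-166)·4 − 17·(-32))/75 = -8/5; b = (91·(-32) − 17·(-166))/75 = -6/5.

a = -1.600, b = -1.200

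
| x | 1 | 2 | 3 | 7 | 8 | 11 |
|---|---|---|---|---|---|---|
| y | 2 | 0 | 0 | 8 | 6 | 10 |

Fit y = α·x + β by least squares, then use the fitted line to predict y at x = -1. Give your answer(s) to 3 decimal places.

The normal equations are: 248·α + 32·β = 216;  32·α + 6·β = 26.
(Σx·x = 248, Σx = 32, Σ1 = 6, Σx·y = 216, Σy = 26.)
Eliminating β: 6·(row 1) − 32·(row 2) gives 464·α = 6·216 − 32·26 = 464, so α = 1.
Then β = (26 − 32·1)/6 = -1.
At x = -1: ŷ = (1)·(-1) + (-1)·(1) = -2.

ŷ = -2.000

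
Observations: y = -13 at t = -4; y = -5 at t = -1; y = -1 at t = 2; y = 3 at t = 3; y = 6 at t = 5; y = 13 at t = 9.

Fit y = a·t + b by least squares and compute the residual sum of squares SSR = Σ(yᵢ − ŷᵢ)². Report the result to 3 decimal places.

SSR = 4.765

Compute the Gram sums: Σt·t = 136, Σt = 14, Σ1 = 6.
Moment sums: Σt·y = 211, Σy = 3.
XᵀX·[a, b]ᵀ = Xᵀy becomes [[136, 14]; [14, 6]]·[a, b]ᵀ = [211, 3]ᵀ.
Δ = 136·6 − 14² = 620.
a = (211·6 − 14·3)/620 = 306/155; b = (136·3 − 14·211)/620 = -1273/310.
Residuals: -309/310, 67/62, -261/310, 367/310, 73/310, -41/62; SSR = 1477/310.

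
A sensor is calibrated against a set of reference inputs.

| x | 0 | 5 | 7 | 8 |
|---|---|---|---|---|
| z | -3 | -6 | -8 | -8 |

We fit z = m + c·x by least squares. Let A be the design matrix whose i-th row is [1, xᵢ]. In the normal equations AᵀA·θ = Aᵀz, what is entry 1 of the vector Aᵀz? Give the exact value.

Entry 1 ↔ basis 1, so (Aᵀz)_{1} = Σᵢ zᵢ = (1)·(-3) + (1)·(-6) + (1)·(-8) + (1)·(-8) = -25.

-25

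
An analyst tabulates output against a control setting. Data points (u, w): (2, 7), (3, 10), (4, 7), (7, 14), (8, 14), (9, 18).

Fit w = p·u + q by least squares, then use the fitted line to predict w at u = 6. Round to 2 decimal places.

Compute the Gram sums: Σu·u = 223, Σu = 33, Σ1 = 6.
Moment sums: Σu·w = 444, Σw = 70.
MᵀM·[p, q]ᵀ = Mᵀw becomes [[223, 33]; [33, 6]]·[p, q]ᵀ = [444, 70]ᵀ.
Eliminating q: 6·(row 1) − 33·(row 2) gives 249·p = 6·444 − 33·70 = 354, so p = 118/83.
Then q = (70 − 33·(118/83))/6 = 958/249.
At u = 6: ŵ = (118/83)·(6) + (958/249)·(1) = 3082/249.

ŵ = 12.38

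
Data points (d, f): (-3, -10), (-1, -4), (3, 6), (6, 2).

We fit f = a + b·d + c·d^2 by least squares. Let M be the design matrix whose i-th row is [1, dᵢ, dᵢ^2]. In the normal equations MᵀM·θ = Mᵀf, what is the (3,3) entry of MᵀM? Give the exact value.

Row 3 ↔ basis d^2, column 3 ↔ basis d^2, so (MᵀM)_{3,3} = Σᵢ (d^2)·(d^2) = (9)·(9) + (1)·(1) + (9)·(9) + (36)·(36) = 1459.

1459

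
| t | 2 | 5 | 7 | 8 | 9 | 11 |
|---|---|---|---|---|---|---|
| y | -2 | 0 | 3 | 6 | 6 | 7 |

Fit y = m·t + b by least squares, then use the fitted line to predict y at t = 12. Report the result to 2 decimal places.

From the data, Σt·t = 344, Σt = 42, Σ1 = 6.
For Xᵀy: Σt·y = 196, Σy = 20.
det = 344·6 − 42² = 300.
m = (196·6 − 42·20)/300 = 28/25; b = (344·20 − 42·196)/300 = -338/75.
At t = 12: ŷ = (28/25)·(12) + (-338/75)·(1) = 134/15.

ŷ = 8.93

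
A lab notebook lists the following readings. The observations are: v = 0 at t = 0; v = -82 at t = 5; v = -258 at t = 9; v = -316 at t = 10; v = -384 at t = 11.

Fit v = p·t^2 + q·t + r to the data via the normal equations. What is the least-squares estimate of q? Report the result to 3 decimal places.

Forming XᵀX = [[31827, 3185, 327]; [3185, 327, 35]; [327, 35, 5]] and Xᵀv = [-101012, -10116, -1040]ᵀ gives XᵀX·[p, q, r]ᵀ = Xᵀv.
Row-reducing yields p = -205770/66703, q = -8362/9529, r = -7128/66703.

q = -0.878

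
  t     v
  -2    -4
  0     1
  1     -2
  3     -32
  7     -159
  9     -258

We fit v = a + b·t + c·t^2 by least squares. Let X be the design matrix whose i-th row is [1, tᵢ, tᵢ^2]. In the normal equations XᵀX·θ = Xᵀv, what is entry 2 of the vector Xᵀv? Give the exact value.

Entry 2 ↔ basis t, so (Xᵀv)_{2} = Σᵢ (t)·vᵢ = (-2)·(-4) + (0)·(1) + (1)·(-2) + (3)·(-32) + (7)·(-159) + (9)·(-258) = -3525.

-3525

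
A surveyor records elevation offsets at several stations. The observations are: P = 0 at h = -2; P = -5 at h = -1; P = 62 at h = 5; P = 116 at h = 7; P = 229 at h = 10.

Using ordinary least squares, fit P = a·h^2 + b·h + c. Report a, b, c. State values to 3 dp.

a = 2.051, b = 2.738, c = -3.414

Sums needed: Σh^2·h^2 = 13043, Σh^2·h = 1459, Σh^2 = 179, Σh·h = 179, Σh = 19, Σ1 = 5.
Moment sums: Σh^2·P = 30129, Σh·P = 3417, ΣP = 402.
Normal equations: [[13043, 1459, 179]; [1459, 179, 19]; [179, 19, 5]]·[a, b, c]ᵀ = [30129, 3417, 402]ᵀ.
Inverting the 3×3 Gram matrix, [a, b, c]ᵀ = [7267/3544, 9705/3544, -3025/886]ᵀ.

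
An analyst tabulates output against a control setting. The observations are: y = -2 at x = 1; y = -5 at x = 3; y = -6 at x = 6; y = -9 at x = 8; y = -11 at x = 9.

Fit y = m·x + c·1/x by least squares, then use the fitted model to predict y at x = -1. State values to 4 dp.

From the data, Σx·x = 191, Σx·1/x = 5, Σ1/x·1/x = 6049/5184.
And Σx·y = -224, Σ1/x·y = -505/72.
So AᵀA·[m, c]ᵀ = Aᵀy: [[191, 5]; [5, 6049/5184]]·[m, c]ᵀ = [-224, -505/72]ᵀ.
Eliminating c: (6049/5184)·(row 1) − 5·(row 2) gives (1025759/5184)·m = (6049/5184)·(-224) − 5·(-505/72) = -146647/648, so m = -1173176/1025759.
Then c = ((-505/72) − 5·(-1173176/1025759))/(6049/5184) = -1138680/1025759.
At x = -1: ŷ = (-1173176/1025759)·(-1) + (-1138680/1025759)·(-1) = 74576/33089.

ŷ = 2.2538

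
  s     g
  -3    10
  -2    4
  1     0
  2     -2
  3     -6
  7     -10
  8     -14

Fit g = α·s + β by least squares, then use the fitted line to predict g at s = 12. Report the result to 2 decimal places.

Compute the Gram sums: Σs·s = 140, Σs = 16, Σ1 = 7.
Right-hand side: Σs·g = -242, Σg = -18.
AᵀA·[α, β]ᵀ = Aᵀg becomes [[140, 16]; [16, 7]]·[α, β]ᵀ = [-242, -18]ᵀ.
Determinant 140·7 − 16² = 724.
α = ((-242)·7 − 16·(-18))/724 = -703/362; β = (140·(-18) − 16·(-242))/724 = 338/181.
At s = 12: ĝ = (-703/362)·(12) + (338/181)·(1) = -3880/181.

ĝ = -21.44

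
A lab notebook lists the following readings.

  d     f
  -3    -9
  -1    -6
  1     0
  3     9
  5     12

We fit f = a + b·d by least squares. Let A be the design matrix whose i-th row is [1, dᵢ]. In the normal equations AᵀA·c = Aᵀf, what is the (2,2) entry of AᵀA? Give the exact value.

Row 2 ↔ basis d, column 2 ↔ basis d, so (AᵀA)_{2,2} = Σᵢ (d)·(d) = (-3)·(-3) + (-1)·(-1) + (1)·(1) + (3)·(3) + (5)·(5) = 45.

45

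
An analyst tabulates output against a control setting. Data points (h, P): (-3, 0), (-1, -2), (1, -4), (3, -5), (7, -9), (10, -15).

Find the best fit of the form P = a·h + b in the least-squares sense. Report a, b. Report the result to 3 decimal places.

a = -1.083, b = -2.766

Sums needed: Σh·h = 169, Σh = 17, Σ1 = 6.
Right-hand side: Σh·P = -230, ΣP = -35.
AᵀA·[a, b]ᵀ = AᵀP becomes [[169, 17]; [17, 6]]·[a, b]ᵀ = [-230, -35]ᵀ.
Determinant 169·6 − 17² = 725.
a = ((-230)·6 − 17·(-35))/725 = -157/145; b = (169·(-35) − 17·(-230))/725 = -401/145.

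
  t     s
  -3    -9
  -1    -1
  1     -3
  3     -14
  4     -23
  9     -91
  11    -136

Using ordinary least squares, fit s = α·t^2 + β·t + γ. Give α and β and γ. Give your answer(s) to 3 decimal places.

Setting ∂/∂α … = 0 gives: 21622·α + 2124·β + 238·γ = -24406;  2124·α + 238·β + 24·γ = -2424;  238·α + 24·β + 7·γ = -277.
Row-reducing yields α = -2170/2119, β = -199956/230971, γ = -31713/17767.

α = -1.024, β = -0.866, γ = -1.785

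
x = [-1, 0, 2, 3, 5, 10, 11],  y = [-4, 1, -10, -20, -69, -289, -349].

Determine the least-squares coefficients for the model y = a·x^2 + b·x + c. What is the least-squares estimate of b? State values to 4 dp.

b = 1.3457

With design matrix M, MᵀM = [[25364, 2490, 260]; [2490, 260, 30]; [260, 30, 7]] and Mᵀy = [-73078, -7150, -740]ᵀ.
Solving the 3×3 system (Gaussian elimination) gives a = -181563/60109, b = 80887/60109, c = 42730/60109.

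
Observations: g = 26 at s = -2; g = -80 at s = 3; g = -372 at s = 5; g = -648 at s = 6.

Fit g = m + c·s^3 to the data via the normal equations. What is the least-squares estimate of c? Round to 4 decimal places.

c = -3.0050

With design matrix A, AᵀA = [[4, 360]; [360, 63074]] and Aᵀg = [-1074, -188836]ᵀ.
Determinant 4·63074 − 360² = 122696.
m = ((-1074)·63074 − 360·(-188836))/122696 = 8553/4382; c = (4·(-188836) − 360·(-1074))/122696 = -6584/2191.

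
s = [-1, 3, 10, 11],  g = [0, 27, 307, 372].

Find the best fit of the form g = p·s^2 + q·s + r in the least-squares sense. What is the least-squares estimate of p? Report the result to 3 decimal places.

XᵀX·[p, q, r]ᵀ = Xᵀg reads: 24723·p + 2357·q + 231·r = 75955;  2357·p + 231·q + 23·r = 7243;  231·p + 23·q + 4·r = 706.
(Σs^2·s^2 = 24723, Σs^2·s = 2357, Σs^2 = 231, Σs·s = 231, Σs = 23, Σ1 = 4, Σs^2·g = 75955, Σs·g = 7243, Σg = 706.)
Inverting the 3×3 Gram matrix, [p, q, r]ᵀ = [39869/13144, 41959/65720, -76929/32860]ᵀ.

p = 3.033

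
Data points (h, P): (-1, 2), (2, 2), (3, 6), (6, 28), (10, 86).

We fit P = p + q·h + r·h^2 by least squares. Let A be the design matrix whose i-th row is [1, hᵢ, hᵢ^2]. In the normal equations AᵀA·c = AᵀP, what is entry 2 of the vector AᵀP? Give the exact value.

1048

Entry 2 ↔ basis h, so (AᵀP)_{2} = Σᵢ (h)·Pᵢ = (-1)·(2) + (2)·(2) + (3)·(6) + (6)·(28) + (10)·(86) = 1048.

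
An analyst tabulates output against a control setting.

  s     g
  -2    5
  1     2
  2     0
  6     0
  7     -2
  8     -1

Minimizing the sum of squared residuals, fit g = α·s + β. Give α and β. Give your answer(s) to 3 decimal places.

Compute the Gram sums: Σs·s = 158, Σs = 22, Σ1 = 6.
Moment sums: Σs·g = -30, Σg = 4.
Eliminating β: 6·(row 1) − 22·(row 2) gives 464·α = 6·(-30) − 22·4 = -268, so α = -67/116.
Then β = (4 − 22·(-67/116))/6 = 323/116.

α = -0.578, β = 2.784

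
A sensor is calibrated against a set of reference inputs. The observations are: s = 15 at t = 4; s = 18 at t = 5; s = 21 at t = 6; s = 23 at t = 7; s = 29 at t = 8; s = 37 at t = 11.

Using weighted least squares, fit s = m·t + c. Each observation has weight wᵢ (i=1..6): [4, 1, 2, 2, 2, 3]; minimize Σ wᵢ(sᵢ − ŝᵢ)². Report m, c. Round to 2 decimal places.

Setting ∂/∂m … = 0 gives: 750·m + 96·c = 2589;  96·m + 14·c = 335.
Eliminating c: 14·(row 1) − 96·(row 2) gives 1284·m = 14·2589 − 96·335 = 4086, so m = 681/214.
Then c = (335 − 96·(681/214))/14 = 451/214.

m = 3.18, c = 2.11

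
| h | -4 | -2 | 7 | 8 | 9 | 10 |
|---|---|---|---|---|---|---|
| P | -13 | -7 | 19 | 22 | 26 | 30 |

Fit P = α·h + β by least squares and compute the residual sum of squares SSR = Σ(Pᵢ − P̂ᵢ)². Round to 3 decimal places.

SSR = 2.833

From the data, Σh·h = 314, Σh = 28, Σ1 = 6.
For AᵀP: Σh·P = 909, ΣP = 77.
Normal equations: [[314, 28]; [28, 6]]·[α, β]ᵀ = [909, 77]ᵀ.
det = 314·6 − 28² = 1100.
α = (909·6 − 28·77)/1100 = 1649/550; β = (314·77 − 28·909)/1100 = -637/550.
Residuals: 83/550, 17/110, -228/275, -91/110, 48/275, 647/550; SSR = 779/275.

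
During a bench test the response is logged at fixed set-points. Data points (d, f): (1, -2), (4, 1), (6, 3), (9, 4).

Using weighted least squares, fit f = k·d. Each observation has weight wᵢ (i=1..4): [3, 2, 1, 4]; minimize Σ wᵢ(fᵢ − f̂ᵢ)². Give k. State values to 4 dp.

Entries of MᵀWM: Σwᵢ·d·d = 395.
Moment sums: Σwᵢ·d·f = 164.
k = 164/395 = 0.41519.

k = 0.4152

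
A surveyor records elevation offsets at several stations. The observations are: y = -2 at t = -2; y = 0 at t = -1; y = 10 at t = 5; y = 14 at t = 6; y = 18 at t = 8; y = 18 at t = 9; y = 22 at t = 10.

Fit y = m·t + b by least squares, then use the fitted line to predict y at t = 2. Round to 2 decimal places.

The normal equations are: 311·m + 35·b = 664;  35·m + 7·b = 80.
(Σt·t = 311, Σt = 35, Σ1 = 7, Σt·y = 664, Σy = 80.)
Eliminating b: 7·(row 1) − 35·(row 2) gives 952·m = 7·664 − 35·80 = 1848, so m = 33/17.
Then b = (80 − 35·(33/17))/7 = 205/119.
At t = 2: ŷ = (33/17)·(2) + (205/119)·(1) = 667/119.

ŷ = 5.61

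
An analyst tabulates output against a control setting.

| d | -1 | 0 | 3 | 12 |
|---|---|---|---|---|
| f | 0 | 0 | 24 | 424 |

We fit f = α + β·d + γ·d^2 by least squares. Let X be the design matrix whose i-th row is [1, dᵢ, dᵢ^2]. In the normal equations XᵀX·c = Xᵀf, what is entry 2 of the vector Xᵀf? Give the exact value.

Entry 2 ↔ basis d, so (Xᵀf)_{2} = Σᵢ (d)·fᵢ = (-1)·(0) + (0)·(0) + (3)·(24) + (12)·(424) = 5160.

5160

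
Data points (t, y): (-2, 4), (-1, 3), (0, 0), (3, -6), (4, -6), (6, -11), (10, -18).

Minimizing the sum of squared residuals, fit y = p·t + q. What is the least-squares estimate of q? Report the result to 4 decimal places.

Normal-equation sums: Σt·t = 166, Σt = 20, Σ1 = 7.
Moment sums: Σt·y = -299, Σy = -34.
XᵀX·[p, q]ᵀ = Xᵀy becomes [[166, 20]; [20, 7]]·[p, q]ᵀ = [-299, -34]ᵀ.
Δ = 166·7 − 20² = 762.
p = ((-299)·7 − 20·(-34))/762 = -471/254; q = (166·(-34) − 20·(-299))/762 = 56/127.

q = 0.4409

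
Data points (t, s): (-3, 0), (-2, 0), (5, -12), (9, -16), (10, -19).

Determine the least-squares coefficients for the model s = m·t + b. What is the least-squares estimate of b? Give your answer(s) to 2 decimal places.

Entries of XᵀX: Σt·t = 219, Σt = 19, Σ1 = 5.
Right-hand side: Σt·s = -394, Σs = -47.
So XᵀX·[m, b]ᵀ = Xᵀs: [[219, 19]; [19, 5]]·[m, b]ᵀ = [-394, -47]ᵀ.
Determinant 219·5 − 19² = 734.
m = ((-394)·5 − 19·(-47))/734 = -1077/734; b = (219·(-47) − 19·(-394))/734 = -2807/734.

b = -3.82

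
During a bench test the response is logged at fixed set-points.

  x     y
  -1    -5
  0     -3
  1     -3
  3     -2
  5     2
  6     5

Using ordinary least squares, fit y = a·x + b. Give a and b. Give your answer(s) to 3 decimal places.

The normal system AᵀA·[a, b]ᵀ = Aᵀy is [[72, 14]; [14, 6]]·[a, b]ᵀ = [36, -6]ᵀ.
Determinant 72·6 − 14² = 236.
a = (36·6 − 14·(-6))/236 = 75/59; b = (72·(-6) − 14·36)/236 = -234/59.

a = 1.271, b = -3.966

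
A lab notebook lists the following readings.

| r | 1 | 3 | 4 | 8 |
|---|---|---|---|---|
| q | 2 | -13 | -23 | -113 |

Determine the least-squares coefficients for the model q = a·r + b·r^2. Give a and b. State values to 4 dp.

Normal-equation sums: Σr·r = 90, Σr·r^2 = 604, Σr^2·r^2 = 4434.
And Σr·q = -1033, Σr^2·q = -7715.
Determinant 90·4434 − 604² = 34244.
a = ((-1033)·4434 − 604·(-7715))/34244 = 39769/17122; b = (90·(-7715) − 604·(-1033))/34244 = -35209/17122.

a = 2.3227, b = -2.0564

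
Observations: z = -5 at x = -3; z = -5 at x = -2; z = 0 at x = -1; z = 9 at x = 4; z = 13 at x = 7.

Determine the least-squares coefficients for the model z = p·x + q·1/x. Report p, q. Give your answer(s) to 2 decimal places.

Forming MᵀM = [[79, 5]; [5, 10189/7056]] and Mᵀz = [152, 695/84]ᵀ gives MᵀM·[p, q]ᵀ = Mᵀz.
Eliminating q: (10189/7056)·(row 1) − 5·(row 2) gives (628531/7056)·p = (10189/7056)·152 − 5·(695/84) = 314207/1764, so p = 1256828/628531.
Then q = ((695/84) − 5·(1256828/628531))/(10189/7056) = -750540/628531.

p = 2.00, q = -1.19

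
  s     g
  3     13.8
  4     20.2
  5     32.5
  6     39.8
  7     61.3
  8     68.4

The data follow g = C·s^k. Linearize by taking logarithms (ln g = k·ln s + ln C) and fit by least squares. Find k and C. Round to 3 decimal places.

Taking logs, ln g = k·ln s + ln C, so regress ln g on ln s.
AᵀA = [[17.0401, 9.9115]; [9.9115, 6]], rhs = [36.0491, 21.1366]ᵀ  (here Σln s = 9.9115, Σ(ln s)² = 17.0401, Σln g = 21.1366, Σln s·ln g = 36.0491).
Solving (det = 4.0036): k = 1.69839, ln C = 0.71718, so C = exp(0.71718) = 2.04865.

k = 1.698, C = 2.049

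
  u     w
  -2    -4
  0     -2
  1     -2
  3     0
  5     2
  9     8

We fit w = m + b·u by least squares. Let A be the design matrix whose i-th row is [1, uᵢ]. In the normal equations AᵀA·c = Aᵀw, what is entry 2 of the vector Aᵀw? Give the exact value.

Entry 2 ↔ basis u, so (Aᵀw)_{2} = Σᵢ (u)·wᵢ = (-2)·(-4) + (0)·(-2) + (1)·(-2) + (3)·(0) + (5)·(2) + (9)·(8) = 88.

88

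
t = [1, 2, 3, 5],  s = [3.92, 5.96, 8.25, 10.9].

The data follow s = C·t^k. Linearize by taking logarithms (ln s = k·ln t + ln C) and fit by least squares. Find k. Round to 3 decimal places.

k = 0.646

With ln sᵢ as the transformed response and ln tᵢ as the regressor:
AᵀA = [[4.2777, 3.4012]; [3.4012, 4]], rhs = [7.4002, 7.6501]ᵀ  (here Σln t = 3.4012, Σ(ln t)² = 4.2777, Σln s = 7.6501, Σln t·ln s = 7.4002).
Slope k = (n·Σln t·ln s − Σln t·Σln s)/(n·Σ(ln t)² − (Σln t)²) = (4·7.4002 − 3.4012·7.6501)/5.5426 = 0.64611; ln C = (Σln s − k·Σln t)/n = 1.36315.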